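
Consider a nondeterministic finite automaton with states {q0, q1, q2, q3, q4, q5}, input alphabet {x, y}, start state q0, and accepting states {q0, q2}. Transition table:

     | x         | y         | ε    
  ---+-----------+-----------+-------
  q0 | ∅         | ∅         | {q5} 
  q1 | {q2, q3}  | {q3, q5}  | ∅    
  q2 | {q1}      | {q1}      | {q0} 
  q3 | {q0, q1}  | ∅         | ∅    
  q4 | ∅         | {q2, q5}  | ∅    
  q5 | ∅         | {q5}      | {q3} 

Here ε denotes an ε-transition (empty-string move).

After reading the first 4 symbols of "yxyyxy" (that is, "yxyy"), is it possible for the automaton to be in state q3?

Start: ε-closure({q0}) = {q0, q3, q5}.
Read 'y': q0→∅, q3→∅, q5→{q5}; union {q5}; ε-closure = {q3, q5}.
Read 'x': q3→{q0, q1}, q5→∅; union {q0, q1}; ε-closure = {q0, q1, q3, q5}.
Read 'y': q0→∅, q1→{q3, q5}, q3→∅, q5→{q5}; now {q3, q5}.
Read 'y': q3→∅, q5→{q5}; union {q5}; ε-closure = {q3, q5}.
State q3 is in {q3, q5}.

Yes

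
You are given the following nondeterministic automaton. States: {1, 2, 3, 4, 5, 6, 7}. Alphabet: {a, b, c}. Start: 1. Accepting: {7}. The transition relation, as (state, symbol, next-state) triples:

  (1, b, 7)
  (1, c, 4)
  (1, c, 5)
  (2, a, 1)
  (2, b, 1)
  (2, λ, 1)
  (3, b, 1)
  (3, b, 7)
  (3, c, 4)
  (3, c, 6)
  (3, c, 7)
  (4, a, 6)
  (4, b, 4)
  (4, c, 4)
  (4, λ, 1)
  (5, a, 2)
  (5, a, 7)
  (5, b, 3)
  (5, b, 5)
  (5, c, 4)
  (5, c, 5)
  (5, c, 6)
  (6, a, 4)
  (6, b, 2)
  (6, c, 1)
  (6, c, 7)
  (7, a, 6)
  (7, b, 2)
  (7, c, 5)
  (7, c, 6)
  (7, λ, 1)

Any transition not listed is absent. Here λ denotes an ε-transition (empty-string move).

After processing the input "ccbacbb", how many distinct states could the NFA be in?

Start in {1}.
Read 'c': 1→{4, 5}; union {4, 5}; ε-closure = {1, 4, 5}.
Read 'c': 1→{4, 5}, 4→{4}, 5→{4, 5, 6}; union {4, 5, 6}; ε-closure = {1, 4, 5, 6}.
Read 'b': 1→{7}, 4→{4}, 5→{3, 5}, 6→{2}; union {2, 3, 4, 5, 7}; ε-closure = {1, 2, 3, 4, 5, 7}.
Read 'a': 1→∅, 2→{1}, 3→∅, 4→{6}, 5→{2, 7}, 7→{6}; now {1, 2, 6, 7}.
Read 'c': 1→{4, 5}, 2→∅, 6→{1, 7}, 7→{5, 6}; now {1, 4, 5, 6, 7}.
Read 'b': 1→{7}, 4→{4}, 5→{3, 5}, 6→{2}, 7→{2}; union {2, 3, 4, 5, 7}; ε-closure = {1, 2, 3, 4, 5, 7}.
Read 'b': 1→{7}, 2→{1}, 3→{1, 7}, 4→{4}, 5→{3, 5}, 7→{2}; now {1, 2, 3, 4, 5, 7}.
That set has 6 states.

6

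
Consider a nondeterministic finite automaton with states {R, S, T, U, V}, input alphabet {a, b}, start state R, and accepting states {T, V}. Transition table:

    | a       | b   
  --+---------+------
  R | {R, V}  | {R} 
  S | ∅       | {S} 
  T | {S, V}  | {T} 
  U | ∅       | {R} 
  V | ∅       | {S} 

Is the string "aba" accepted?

Yes

Start in {R}.
Read 'a': R→{R, V}; now {R, V}.
Read 'b': R→{R}, V→{S}; now {R, S}.
Read 'a': R→{R, V}, S→∅; now {R, V}.
The final set {R, V} contains the accepting state V.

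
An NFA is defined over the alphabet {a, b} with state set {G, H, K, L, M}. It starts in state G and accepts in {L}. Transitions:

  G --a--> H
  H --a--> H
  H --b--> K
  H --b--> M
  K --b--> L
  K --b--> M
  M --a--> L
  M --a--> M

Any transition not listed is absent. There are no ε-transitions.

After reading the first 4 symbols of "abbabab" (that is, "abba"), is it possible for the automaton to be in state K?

Start in {G}.
Read 'a': G→{H}; now {H}.
Read 'b': H→{K, M}; now {K, M}.
Read 'b': K→{L, M}, M→∅; now {L, M}.
Read 'a': L→∅, M→{L, M}; now {L, M}.
State K is not in {L, M}.

No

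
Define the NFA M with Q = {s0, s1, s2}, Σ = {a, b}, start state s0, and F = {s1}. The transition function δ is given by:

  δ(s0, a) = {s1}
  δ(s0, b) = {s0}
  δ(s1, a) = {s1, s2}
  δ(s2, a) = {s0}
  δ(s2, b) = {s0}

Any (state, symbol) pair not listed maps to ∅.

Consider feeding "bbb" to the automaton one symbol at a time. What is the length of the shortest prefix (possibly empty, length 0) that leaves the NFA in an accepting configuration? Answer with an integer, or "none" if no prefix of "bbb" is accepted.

none

Start in {s0}.
Read 'b': s0→{s0}; now {s0}.
Read 'b': s0→{s0}; now {s0}.
Read 'b': s0→{s0}; now {s0}.
No reachable set along the way intersects F.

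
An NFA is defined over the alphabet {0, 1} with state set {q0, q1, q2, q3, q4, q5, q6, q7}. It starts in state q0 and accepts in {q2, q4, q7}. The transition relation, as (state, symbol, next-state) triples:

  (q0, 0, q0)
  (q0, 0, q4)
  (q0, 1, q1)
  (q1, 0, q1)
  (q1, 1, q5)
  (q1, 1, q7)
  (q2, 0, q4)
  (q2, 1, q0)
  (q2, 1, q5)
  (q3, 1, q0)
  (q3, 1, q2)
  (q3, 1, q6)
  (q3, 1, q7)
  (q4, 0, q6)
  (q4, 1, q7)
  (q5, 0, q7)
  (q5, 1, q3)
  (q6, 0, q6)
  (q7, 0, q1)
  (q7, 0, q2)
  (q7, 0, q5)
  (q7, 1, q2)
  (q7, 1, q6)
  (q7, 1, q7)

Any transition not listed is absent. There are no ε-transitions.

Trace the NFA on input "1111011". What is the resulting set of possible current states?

{q0, q1, q2, q3, q5, q6, q7}

Start in {q0}.
Read '1': {q0} → {q1}.
Read '1': {q1} → {q5, q7}.
Read '1': {q5, q7} → {q2, q3, q6, q7}.
Read '1': {q2, q3, q6, q7} → {q0, q2, q5, q6, q7}.
Read '0': {q0, q2, q5, q6, q7} → {q0, q1, q2, q4, q5, q6, q7}.
Read '1': {q0, q1, q2, q4, q5, q6, q7} → {q0, q1, q2, q3, q5, q6, q7}.
Read '1': {q0, q1, q2, q3, q5, q6, q7} → {q0, q1, q2, q3, q5, q6, q7}.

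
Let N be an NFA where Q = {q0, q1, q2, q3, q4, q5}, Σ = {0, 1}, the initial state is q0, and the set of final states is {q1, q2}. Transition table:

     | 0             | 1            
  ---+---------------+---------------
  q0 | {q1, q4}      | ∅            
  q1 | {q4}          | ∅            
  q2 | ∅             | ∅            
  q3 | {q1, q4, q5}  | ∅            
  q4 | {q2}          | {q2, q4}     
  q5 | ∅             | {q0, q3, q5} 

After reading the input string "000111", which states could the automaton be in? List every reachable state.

Start in {q0}.
Read '0': q0→{q1, q4}; now {q1, q4}.
Read '0': q1→{q4}, q4→{q2}; now {q2, q4}.
Read '0': q2→∅, q4→{q2}; now {q2}.
Read '1': q2→∅; now ∅.
The set is empty and remains empty for the remaining 2 symbols.

∅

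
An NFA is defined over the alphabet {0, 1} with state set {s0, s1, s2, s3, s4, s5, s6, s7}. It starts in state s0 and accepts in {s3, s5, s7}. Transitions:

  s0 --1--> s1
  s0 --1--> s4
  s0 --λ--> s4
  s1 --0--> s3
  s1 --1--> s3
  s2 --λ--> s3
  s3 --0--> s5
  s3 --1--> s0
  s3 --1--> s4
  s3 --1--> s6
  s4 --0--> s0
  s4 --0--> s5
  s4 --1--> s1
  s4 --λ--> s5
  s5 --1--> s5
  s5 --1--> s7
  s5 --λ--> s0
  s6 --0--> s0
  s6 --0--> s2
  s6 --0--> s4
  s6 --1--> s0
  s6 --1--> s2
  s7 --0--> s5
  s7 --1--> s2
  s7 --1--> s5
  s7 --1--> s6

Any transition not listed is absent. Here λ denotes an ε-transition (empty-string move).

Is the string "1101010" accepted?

Yes

Start: ε-closure({s0}) = {s0, s4, s5}.
Read '1': {s0, s4, s5} → {s0, s1, s4, s5, s7}.
Read '1': {s0, s1, s4, s5, s7} → {s0, s1, s2, s3, s4, s5, s6, s7}.
Read '0': {s0, s1, s2, s3, s4, s5, s6, s7} → {s0, s2, s3, s4, s5}.
Read '1': {s0, s2, s3, s4, s5} → {s0, s1, s4, s5, s6, s7}.
Read '0': {s0, s1, s4, s5, s6, s7} → {s0, s2, s3, s4, s5}.
Read '1': {s0, s2, s3, s4, s5} → {s0, s1, s4, s5, s6, s7}.
Read '0': {s0, s1, s4, s5, s6, s7} → {s0, s2, s3, s4, s5}.
The final set {s0, s2, s3, s4, s5} contains the accepting states s3, s5.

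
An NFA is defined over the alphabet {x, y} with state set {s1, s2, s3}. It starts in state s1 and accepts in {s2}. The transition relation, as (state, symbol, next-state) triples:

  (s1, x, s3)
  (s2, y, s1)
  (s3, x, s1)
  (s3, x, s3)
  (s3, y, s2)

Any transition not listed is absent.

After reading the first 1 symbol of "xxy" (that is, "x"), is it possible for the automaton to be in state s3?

Yes

Start in {s1}.
Read 'x': s1→{s3}; now {s3}.
State s3 is in {s3}.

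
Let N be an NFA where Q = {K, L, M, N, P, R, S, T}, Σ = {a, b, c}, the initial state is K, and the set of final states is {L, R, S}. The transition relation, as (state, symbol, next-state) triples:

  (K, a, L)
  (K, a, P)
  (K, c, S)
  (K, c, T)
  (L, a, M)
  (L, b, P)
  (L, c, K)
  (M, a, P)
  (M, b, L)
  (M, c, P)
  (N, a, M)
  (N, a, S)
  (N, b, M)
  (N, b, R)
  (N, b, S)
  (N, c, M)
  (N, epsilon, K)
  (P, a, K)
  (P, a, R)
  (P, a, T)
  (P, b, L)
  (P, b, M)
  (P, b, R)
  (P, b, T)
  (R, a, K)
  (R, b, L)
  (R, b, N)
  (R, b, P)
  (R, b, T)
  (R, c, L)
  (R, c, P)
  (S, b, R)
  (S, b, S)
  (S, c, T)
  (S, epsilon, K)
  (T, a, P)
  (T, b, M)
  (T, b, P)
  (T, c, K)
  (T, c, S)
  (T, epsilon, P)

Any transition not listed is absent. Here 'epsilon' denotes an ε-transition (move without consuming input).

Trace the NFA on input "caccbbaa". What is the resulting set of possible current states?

Start in {K}.
Read 'c': {K} → {K, P, S, T}.
Read 'a': {K, P, S, T} → {K, L, P, R, T}.
Read 'c': {K, L, P, R, T} → {K, L, P, S, T}.
Read 'c': {K, L, P, S, T} → {K, P, S, T}.
Read 'b': {K, P, S, T} → {K, L, M, P, R, S, T}.
Read 'b': {K, L, M, P, R, S, T} → {K, L, M, N, P, R, S, T}.
Read 'a': {K, L, M, N, P, R, S, T} → {K, L, M, P, R, S, T}.
Read 'a': {K, L, M, P, R, S, T} → {K, L, M, P, R, T}.

{K, L, M, P, R, T}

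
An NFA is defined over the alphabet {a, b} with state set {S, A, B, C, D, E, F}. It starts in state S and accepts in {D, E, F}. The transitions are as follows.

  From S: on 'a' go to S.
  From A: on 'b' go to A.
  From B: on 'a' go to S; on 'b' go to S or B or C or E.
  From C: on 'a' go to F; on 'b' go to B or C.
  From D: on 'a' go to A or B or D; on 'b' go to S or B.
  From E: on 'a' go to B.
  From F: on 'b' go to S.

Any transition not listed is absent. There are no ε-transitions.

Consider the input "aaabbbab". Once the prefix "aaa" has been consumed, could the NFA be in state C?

Start in {S}.
Read 'a': {S} → {S}.
Read 'a': {S} → {S}.
Read 'a': {S} → {S}.
State C is not in {S}.

No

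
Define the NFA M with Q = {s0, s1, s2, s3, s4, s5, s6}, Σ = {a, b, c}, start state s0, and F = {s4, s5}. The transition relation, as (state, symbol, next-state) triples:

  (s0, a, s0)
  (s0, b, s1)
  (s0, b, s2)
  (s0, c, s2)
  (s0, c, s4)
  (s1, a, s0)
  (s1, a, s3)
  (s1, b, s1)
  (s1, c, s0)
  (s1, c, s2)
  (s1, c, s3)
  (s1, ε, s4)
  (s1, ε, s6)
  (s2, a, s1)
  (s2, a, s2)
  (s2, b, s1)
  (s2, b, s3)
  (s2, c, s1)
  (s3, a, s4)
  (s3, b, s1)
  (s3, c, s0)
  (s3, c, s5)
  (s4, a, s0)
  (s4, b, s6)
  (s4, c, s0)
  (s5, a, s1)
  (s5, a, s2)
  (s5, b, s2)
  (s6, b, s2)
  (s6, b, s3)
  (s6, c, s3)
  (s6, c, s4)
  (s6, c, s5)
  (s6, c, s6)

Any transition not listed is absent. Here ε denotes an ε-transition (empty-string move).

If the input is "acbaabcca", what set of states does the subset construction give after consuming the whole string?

Start in {s0}.
Read 'a': s0→{s0}; now {s0}.
Read 'c': s0→{s2, s4}; now {s2, s4}.
Read 'b': s2→{s1, s3}, s4→{s6}; union {s1, s3, s6}; ε-closure = {s1, s3, s4, s6}.
Read 'a': s1→{s0, s3}, s3→{s4}, s4→{s0}, s6→∅; now {s0, s3, s4}.
Read 'a': s0→{s0}, s3→{s4}, s4→{s0}; now {s0, s4}.
Read 'b': s0→{s1, s2}, s4→{s6}; union {s1, s2, s6}; ε-closure = {s1, s2, s4, s6}.
Read 'c': s1→{s0, s2, s3}, s2→{s1}, s4→{s0}, s6→{s3, s4, s5, s6}; now {s0, s1, s2, s3, s4, s5, s6}.
Read 'c': s0→{s2, s4}, s1→{s0, s2, s3}, s2→{s1}, s3→{s0, s5}, s4→{s0}, s5→∅, s6→{s3, s4, s5, s6}; now {s0, s1, s2, s3, s4, s5, s6}.
Read 'a': s0→{s0}, s1→{s0, s3}, s2→{s1, s2}, s3→{s4}, s4→{s0}, s5→{s1, s2}, s6→∅; union {s0, s1, s2, s3, s4}; ε-closure = {s0, s1, s2, s3, s4, s6}.

{s0, s1, s2, s3, s4, s6}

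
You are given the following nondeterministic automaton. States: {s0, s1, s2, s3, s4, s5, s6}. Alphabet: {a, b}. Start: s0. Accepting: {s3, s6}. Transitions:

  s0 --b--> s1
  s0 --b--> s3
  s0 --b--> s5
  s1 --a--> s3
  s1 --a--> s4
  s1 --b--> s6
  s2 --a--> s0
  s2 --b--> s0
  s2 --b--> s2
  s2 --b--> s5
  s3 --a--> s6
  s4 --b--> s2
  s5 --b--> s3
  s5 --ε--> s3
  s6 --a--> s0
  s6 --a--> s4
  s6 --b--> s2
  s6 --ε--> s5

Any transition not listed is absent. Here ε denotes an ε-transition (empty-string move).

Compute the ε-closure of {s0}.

Begin with {s0}.
No ε-moves leave this set, so the closure equals the set itself.

{s0}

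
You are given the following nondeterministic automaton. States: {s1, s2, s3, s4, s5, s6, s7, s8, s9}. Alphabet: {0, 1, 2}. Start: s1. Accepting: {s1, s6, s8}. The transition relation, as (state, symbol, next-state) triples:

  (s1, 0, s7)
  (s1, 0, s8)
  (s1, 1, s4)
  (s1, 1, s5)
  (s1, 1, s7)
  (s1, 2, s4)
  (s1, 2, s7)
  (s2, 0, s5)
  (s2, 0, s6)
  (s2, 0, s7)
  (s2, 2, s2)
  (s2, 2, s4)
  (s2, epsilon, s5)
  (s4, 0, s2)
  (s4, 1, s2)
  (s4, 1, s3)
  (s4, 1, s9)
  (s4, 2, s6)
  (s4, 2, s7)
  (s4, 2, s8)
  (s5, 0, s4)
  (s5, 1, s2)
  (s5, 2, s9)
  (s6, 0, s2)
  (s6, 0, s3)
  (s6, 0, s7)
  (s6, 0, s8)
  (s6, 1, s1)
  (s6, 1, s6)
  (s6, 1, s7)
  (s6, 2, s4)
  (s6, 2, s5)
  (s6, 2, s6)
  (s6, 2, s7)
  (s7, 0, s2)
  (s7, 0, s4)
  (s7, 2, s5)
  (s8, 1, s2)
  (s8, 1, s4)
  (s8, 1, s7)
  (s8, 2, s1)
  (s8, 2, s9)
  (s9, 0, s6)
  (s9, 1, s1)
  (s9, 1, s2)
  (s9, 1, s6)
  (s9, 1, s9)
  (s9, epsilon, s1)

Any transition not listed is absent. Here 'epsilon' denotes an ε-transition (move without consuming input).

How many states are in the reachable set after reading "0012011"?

Start in {s1}.
Read '0': s1→{s7, s8}; now {s7, s8}.
Read '0': s7→{s2, s4}, s8→∅; union {s2, s4}; ε-closure = {s2, s4, s5}.
Read '1': s2→∅, s4→{s2, s3, s9}, s5→{s2}; union {s2, s3, s9}; ε-closure = {s1, s2, s3, s5, s9}.
Read '2': s1→{s4, s7}, s2→{s2, s4}, s3→∅, s5→{s9}, s9→∅; union {s2, s4, s7, s9}; ε-closure = {s1, s2, s4, s5, s7, s9}.
Read '0': s1→{s7, s8}, s2→{s5, s6, s7}, s4→{s2}, s5→{s4}, s7→{s2, s4}, s9→{s6}; now {s2, s4, s5, s6, s7, s8}.
Read '1': s2→∅, s4→{s2, s3, s9}, s5→{s2}, s6→{s1, s6, s7}, s7→∅, s8→{s2, s4, s7}; union {s1, s2, s3, s4, s6, s7, s9}; ε-closure = {s1, s2, s3, s4, s5, s6, s7, s9}.
Read '1': s1→{s4, s5, s7}, s2→∅, s3→∅, s4→{s2, s3, s9}, s5→{s2}, s6→{s1, s6, s7}, s7→∅, s9→{s1, s2, s6, s9}; now {s1, s2, s3, s4, s5, s6, s7, s9}.
That set has 8 states.

8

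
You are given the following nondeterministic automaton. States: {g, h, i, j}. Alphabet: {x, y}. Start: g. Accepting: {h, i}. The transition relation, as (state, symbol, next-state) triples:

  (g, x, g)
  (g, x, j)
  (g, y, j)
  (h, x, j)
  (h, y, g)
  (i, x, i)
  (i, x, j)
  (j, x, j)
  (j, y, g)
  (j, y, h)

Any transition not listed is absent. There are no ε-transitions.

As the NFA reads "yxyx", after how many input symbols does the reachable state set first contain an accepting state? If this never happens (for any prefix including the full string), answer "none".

Start in {g}.
Read 'y': g→{j}; now {j}.
Read 'x': j→{j}; now {j}.
Read 'y': j→{g, h}; now {g, h}.
None of the earlier sets intersect F, but {g, h} does.

3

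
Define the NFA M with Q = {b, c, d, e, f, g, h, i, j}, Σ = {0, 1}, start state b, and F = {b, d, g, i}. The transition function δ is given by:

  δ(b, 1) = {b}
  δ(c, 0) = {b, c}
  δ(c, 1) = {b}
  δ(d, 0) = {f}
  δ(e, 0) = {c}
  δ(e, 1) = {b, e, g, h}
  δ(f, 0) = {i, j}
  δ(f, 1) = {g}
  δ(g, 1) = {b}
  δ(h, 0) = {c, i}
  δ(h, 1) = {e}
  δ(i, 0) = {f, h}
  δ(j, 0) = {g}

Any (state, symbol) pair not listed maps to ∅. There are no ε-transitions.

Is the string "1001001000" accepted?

No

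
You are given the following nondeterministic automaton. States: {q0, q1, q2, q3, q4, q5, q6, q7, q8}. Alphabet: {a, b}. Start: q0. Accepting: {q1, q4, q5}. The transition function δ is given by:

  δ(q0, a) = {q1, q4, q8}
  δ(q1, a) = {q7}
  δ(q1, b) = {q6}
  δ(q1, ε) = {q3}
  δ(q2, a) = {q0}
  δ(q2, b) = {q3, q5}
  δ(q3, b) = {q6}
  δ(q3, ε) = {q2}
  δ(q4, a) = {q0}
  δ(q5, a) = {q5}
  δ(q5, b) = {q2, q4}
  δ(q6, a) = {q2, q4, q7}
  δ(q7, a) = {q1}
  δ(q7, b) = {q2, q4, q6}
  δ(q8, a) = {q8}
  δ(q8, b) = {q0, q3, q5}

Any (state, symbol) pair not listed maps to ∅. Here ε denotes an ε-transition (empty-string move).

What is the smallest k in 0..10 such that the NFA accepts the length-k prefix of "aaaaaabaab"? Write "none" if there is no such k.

Start in {q0}.
Read 'a': {q0} → {q1, q2, q3, q4, q8}.
None of the earlier sets intersect F, but {q1, q2, q3, q4, q8} does.

1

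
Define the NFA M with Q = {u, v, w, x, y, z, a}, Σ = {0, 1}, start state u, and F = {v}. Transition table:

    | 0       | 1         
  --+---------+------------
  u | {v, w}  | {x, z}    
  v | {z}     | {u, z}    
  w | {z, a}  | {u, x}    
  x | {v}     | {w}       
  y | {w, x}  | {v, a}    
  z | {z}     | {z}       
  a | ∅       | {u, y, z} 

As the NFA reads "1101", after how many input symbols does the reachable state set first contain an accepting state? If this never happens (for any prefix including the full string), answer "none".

Start in {u}.
Read '1': u→{x, z}; now {x, z}.
Read '1': x→{w}, z→{z}; now {w, z}.
Read '0': w→{z, a}, z→{z}; now {z, a}.
Read '1': z→{z}, a→{u, y, z}; now {u, y, z}.
No reachable set along the way intersects F.

none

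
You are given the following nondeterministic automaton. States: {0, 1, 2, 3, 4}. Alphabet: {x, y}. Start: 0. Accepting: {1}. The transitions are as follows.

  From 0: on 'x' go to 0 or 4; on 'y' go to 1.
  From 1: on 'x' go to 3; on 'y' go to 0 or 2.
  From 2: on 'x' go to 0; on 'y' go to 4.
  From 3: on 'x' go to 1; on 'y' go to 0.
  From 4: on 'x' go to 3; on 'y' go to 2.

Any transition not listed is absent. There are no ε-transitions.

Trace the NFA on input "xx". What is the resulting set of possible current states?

{0, 3, 4}

Start in {0}.
Read 'x': 0→{0, 4}; now {0, 4}.
Read 'x': 0→{0, 4}, 4→{3}; now {0, 3, 4}.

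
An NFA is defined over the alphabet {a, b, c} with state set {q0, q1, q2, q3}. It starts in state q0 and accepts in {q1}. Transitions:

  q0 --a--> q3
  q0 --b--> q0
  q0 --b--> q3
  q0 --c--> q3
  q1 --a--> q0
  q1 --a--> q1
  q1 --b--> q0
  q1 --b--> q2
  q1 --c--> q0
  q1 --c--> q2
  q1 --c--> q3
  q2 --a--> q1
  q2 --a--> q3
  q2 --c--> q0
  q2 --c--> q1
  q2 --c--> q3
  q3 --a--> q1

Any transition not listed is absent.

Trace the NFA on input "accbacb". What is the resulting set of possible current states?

Start in {q0}.
Read 'a': q0→{q3}; now {q3}.
Read 'c': q3→∅; now ∅.
The set is empty and remains empty for the remaining 5 symbols.

∅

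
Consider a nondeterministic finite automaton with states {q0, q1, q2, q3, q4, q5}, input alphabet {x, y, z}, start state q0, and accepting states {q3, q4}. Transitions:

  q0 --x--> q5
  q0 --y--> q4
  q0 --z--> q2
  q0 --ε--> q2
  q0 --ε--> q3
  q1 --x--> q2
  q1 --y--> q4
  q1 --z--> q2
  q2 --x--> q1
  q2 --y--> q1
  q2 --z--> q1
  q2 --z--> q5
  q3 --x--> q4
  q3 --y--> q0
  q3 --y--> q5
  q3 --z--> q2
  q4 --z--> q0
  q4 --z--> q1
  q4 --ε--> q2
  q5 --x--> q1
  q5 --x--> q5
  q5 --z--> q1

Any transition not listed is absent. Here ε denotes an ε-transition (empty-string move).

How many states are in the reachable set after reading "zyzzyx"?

2

Start: ε-closure({q0}) = {q0, q2, q3}.
Read 'z': {q0, q2, q3} → {q1, q2, q5}.
Read 'y': {q1, q2, q5} → {q1, q2, q4}.
Read 'z': {q1, q2, q4} → {q0, q1, q2, q3, q5}.
Read 'z': {q0, q1, q2, q3, q5} → {q1, q2, q5}.
Read 'y': {q1, q2, q5} → {q1, q2, q4}.
Read 'x': {q1, q2, q4} → {q1, q2}.
That set has 2 states.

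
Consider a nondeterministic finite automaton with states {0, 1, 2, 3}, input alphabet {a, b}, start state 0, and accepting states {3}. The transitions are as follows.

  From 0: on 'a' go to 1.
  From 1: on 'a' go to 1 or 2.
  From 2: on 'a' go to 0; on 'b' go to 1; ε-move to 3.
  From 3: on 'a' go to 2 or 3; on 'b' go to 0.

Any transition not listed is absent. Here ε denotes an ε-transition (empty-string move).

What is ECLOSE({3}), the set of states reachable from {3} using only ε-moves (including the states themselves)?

Begin with {3}.
No ε-moves leave this set, so the closure equals the set itself.

{3}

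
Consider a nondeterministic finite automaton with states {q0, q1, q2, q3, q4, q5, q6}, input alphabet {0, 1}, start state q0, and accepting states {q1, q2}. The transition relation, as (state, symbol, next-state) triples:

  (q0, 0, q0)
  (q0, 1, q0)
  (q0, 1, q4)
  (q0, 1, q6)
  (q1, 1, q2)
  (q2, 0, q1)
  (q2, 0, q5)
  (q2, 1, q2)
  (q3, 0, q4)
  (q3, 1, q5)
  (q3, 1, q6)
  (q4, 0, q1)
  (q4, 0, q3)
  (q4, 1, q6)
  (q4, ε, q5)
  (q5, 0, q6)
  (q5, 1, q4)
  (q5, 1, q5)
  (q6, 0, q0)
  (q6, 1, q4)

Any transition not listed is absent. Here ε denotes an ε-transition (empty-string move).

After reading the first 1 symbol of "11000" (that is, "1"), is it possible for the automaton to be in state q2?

No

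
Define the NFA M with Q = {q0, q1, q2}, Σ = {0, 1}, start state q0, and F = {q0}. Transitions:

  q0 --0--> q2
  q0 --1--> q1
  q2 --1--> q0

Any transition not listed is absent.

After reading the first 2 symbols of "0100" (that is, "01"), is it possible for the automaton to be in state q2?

No

Start in {q0}.
Read '0': {q0} → {q2}.
Read '1': {q2} → {q0}.
State q2 is not in {q0}.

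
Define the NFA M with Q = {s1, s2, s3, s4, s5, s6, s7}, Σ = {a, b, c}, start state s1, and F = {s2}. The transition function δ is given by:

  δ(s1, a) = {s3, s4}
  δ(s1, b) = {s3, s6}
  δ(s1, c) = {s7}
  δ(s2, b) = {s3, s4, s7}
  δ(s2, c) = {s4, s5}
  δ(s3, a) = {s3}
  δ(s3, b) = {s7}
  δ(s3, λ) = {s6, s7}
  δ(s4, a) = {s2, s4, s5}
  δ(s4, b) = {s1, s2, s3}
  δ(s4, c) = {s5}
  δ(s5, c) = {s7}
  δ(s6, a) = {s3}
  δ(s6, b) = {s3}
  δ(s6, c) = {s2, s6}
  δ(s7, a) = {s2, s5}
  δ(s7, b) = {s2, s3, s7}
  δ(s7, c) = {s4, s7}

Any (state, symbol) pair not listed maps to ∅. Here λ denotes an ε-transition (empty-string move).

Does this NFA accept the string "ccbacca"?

Yes

Start in {s1}.
Read 'c': {s1} → {s7}.
Read 'c': {s7} → {s4, s7}.
Read 'b': {s4, s7} → {s1, s2, s3, s6, s7}.
Read 'a': {s1, s2, s3, s6, s7} → {s2, s3, s4, s5, s6, s7}.
Read 'c': {s2, s3, s4, s5, s6, s7} → {s2, s4, s5, s6, s7}.
Read 'c': {s2, s4, s5, s6, s7} → {s2, s4, s5, s6, s7}.
Read 'a': {s2, s4, s5, s6, s7} → {s2, s3, s4, s5, s6, s7}.
The final set {s2, s3, s4, s5, s6, s7} contains the accepting state s2.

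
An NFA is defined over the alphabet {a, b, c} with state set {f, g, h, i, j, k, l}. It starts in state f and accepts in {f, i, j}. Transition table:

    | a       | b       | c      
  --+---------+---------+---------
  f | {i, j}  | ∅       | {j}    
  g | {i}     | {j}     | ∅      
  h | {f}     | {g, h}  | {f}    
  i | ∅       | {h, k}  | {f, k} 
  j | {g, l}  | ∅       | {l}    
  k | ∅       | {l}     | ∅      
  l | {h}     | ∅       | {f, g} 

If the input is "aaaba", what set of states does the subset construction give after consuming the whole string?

{f, i}

Start in {f}.
Read 'a': f→{i, j}; now {i, j}.
Read 'a': i→∅, j→{g, l}; now {g, l}.
Read 'a': g→{i}, l→{h}; now {h, i}.
Read 'b': h→{g, h}, i→{h, k}; now {g, h, k}.
Read 'a': g→{i}, h→{f}, k→∅; now {f, i}.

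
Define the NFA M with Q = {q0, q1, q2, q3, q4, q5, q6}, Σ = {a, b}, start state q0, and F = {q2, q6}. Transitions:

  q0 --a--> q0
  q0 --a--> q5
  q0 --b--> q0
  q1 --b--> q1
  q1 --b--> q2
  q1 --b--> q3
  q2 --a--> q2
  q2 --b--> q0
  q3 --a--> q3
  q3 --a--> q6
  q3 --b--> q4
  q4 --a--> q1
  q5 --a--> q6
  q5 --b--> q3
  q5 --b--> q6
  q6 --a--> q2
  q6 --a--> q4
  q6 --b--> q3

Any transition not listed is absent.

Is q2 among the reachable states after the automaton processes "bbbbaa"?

Start in {q0}.
Read 'b': q0→{q0}; now {q0}.
Read 'b': q0→{q0}; now {q0}.
Read 'b': q0→{q0}; now {q0}.
Read 'b': q0→{q0}; now {q0}.
Read 'a': q0→{q0, q5}; now {q0, q5}.
Read 'a': q0→{q0, q5}, q5→{q6}; now {q0, q5, q6}.
State q2 is not in {q0, q5, q6}.

No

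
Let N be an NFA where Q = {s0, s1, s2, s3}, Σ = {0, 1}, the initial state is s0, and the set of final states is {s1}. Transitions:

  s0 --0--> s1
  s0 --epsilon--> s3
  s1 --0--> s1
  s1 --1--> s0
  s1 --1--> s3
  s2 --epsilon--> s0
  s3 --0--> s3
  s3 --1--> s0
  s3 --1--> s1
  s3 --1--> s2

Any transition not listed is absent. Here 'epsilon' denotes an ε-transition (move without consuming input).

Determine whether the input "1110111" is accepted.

Start: ε-closure({s0}) = {s0, s3}.
Read '1': {s0, s3} → {s0, s1, s2, s3}.
Read '1': {s0, s1, s2, s3} → {s0, s1, s2, s3}.
Read '1': {s0, s1, s2, s3} → {s0, s1, s2, s3}.
Read '0': {s0, s1, s2, s3} → {s1, s3}.
Read '1': {s1, s3} → {s0, s1, s2, s3}.
Read '1': {s0, s1, s2, s3} → {s0, s1, s2, s3}.
Read '1': {s0, s1, s2, s3} → {s0, s1, s2, s3}.
The final set {s0, s1, s2, s3} contains the accepting state s1.

Yes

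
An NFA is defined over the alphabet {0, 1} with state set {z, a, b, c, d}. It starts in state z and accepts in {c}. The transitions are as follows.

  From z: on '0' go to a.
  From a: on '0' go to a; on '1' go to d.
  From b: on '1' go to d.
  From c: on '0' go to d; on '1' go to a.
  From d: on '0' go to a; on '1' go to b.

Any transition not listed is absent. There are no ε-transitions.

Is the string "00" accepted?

Start in {z}.
Read '0': {z} → {a}.
Read '0': {a} → {a}.
The final set {a} contains no accepting state.

No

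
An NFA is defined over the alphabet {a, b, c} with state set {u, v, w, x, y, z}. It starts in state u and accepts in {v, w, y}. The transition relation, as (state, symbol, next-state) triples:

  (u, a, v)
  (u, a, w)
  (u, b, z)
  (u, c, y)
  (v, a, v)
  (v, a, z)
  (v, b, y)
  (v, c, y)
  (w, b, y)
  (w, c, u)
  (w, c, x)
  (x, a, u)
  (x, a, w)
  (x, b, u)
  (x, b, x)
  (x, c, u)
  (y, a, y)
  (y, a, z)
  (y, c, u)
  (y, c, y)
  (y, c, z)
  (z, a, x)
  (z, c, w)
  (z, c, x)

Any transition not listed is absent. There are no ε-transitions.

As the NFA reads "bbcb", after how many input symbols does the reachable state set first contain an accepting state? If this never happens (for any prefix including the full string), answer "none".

Start in {u}.
Read 'b': {u} → {z}.
Read 'b': {z} → ∅.
The set is empty and remains empty for the remaining 2 symbols.
No reachable set along the way intersects F.

none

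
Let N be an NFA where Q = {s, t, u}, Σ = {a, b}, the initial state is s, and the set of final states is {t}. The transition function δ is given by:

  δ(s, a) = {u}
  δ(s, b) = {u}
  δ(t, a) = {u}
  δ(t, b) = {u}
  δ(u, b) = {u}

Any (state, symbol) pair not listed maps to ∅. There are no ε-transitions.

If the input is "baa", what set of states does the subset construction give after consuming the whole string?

∅

Start in {s}.
Read 'b': s→{u}; now {u}.
Read 'a': u→∅; now ∅.
The set is empty and remains empty for the remaining 1 symbol.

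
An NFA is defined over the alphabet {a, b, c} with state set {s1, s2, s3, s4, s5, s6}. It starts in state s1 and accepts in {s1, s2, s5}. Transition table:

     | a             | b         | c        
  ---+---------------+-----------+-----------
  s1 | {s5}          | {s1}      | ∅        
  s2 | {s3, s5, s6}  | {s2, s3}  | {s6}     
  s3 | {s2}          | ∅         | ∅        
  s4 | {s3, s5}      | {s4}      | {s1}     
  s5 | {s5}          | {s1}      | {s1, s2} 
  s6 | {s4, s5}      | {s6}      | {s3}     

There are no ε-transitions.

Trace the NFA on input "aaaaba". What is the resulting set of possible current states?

Start in {s1}.
Read 'a': s1→{s5}; now {s5}.
Read 'a': s5→{s5}; now {s5}.
Read 'a': s5→{s5}; now {s5}.
Read 'a': s5→{s5}; now {s5}.
Read 'b': s5→{s1}; now {s1}.
Read 'a': s1→{s5}; now {s5}.

{s5}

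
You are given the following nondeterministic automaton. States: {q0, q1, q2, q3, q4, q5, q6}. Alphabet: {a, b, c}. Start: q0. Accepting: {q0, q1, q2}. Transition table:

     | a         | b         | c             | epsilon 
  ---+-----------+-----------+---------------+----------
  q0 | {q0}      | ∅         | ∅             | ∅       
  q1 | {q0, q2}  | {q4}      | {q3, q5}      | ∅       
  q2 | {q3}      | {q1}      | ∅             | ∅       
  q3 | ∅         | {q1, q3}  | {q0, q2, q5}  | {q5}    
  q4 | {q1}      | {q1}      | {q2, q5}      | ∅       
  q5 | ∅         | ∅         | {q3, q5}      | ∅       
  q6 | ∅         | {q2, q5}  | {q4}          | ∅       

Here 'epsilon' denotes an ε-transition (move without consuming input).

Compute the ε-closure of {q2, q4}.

Begin with {q2, q4}.
No ε-moves leave this set, so the closure equals the set itself.

{q2, q4}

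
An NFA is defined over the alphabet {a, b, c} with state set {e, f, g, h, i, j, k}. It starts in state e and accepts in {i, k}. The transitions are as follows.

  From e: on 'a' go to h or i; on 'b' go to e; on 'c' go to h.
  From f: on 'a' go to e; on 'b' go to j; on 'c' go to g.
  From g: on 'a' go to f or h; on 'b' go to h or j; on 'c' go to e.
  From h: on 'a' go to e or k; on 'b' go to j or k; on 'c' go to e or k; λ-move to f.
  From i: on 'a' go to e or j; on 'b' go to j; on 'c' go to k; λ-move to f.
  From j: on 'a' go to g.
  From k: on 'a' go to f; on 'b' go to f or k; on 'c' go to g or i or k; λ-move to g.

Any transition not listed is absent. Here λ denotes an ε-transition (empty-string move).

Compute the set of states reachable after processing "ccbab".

{e, f, g, h, j, k}

Start in {e}.
Read 'c': e→{h}; union {h}; ε-closure = {f, h}.
Read 'c': f→{g}, h→{e, k}; now {e, g, k}.
Read 'b': e→{e}, g→{h, j}, k→{f, k}; union {e, f, h, j, k}; ε-closure = {e, f, g, h, j, k}.
Read 'a': e→{h, i}, f→{e}, g→{f, h}, h→{e, k}, j→{g}, k→{f}; now {e, f, g, h, i, k}.
Read 'b': e→{e}, f→{j}, g→{h, j}, h→{j, k}, i→{j}, k→{f, k}; union {e, f, h, j, k}; ε-closure = {e, f, g, h, j, k}.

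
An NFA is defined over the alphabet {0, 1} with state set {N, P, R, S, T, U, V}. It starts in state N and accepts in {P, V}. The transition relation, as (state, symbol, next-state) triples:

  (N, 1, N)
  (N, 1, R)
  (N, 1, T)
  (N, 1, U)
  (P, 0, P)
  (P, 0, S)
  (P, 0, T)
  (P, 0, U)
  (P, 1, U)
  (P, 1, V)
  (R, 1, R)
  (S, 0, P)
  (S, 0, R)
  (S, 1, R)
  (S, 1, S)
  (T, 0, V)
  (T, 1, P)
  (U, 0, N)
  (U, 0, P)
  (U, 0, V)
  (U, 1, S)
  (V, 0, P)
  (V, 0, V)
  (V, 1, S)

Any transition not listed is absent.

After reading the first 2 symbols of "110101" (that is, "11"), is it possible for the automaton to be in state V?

No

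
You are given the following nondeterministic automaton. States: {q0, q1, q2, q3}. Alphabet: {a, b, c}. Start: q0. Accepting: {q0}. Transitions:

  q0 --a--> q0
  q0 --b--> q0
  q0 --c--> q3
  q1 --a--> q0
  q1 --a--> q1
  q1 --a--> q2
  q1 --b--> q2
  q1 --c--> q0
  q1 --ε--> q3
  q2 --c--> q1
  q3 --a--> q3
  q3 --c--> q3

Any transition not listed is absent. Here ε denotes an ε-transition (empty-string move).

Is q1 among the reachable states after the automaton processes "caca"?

No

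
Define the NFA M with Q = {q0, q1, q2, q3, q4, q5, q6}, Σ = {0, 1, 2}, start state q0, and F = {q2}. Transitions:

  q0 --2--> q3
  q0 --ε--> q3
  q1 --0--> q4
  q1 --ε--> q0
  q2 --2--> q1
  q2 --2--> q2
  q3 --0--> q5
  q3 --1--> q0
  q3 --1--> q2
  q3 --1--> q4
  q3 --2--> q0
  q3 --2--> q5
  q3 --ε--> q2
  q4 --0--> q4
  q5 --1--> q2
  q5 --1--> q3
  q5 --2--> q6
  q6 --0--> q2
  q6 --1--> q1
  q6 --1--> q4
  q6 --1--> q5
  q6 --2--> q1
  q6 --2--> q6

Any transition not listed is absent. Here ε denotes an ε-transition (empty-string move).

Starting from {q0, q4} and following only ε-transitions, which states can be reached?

{q0, q2, q3, q4}

Begin with {q0, q4}.
ε-move q0 → q3; add q3.
ε-move q3 → q2; add q2.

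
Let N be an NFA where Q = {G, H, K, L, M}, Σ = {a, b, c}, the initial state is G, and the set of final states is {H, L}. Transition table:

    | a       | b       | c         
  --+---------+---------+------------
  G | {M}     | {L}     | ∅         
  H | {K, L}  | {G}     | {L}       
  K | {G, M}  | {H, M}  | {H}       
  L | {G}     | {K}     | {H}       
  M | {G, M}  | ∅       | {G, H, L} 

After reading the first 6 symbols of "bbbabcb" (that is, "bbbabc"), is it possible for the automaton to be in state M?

No

Start in {G}.
Read 'b': G→{L}; now {L}.
Read 'b': L→{K}; now {K}.
Read 'b': K→{H, M}; now {H, M}.
Read 'a': H→{K, L}, M→{G, M}; now {G, K, L, M}.
Read 'b': G→{L}, K→{H, M}, L→{K}, M→∅; now {H, K, L, M}.
Read 'c': H→{L}, K→{H}, L→{H}, M→{G, H, L}; now {G, H, L}.
State M is not in {G, H, L}.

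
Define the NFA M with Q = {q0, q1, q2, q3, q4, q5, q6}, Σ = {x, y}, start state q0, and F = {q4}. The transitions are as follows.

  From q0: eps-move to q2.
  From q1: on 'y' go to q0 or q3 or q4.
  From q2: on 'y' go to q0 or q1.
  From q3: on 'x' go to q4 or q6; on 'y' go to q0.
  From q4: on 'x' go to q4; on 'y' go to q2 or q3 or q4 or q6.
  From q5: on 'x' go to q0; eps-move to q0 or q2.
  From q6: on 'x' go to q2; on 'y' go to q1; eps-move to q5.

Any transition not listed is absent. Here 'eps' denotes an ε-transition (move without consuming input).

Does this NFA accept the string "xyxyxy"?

No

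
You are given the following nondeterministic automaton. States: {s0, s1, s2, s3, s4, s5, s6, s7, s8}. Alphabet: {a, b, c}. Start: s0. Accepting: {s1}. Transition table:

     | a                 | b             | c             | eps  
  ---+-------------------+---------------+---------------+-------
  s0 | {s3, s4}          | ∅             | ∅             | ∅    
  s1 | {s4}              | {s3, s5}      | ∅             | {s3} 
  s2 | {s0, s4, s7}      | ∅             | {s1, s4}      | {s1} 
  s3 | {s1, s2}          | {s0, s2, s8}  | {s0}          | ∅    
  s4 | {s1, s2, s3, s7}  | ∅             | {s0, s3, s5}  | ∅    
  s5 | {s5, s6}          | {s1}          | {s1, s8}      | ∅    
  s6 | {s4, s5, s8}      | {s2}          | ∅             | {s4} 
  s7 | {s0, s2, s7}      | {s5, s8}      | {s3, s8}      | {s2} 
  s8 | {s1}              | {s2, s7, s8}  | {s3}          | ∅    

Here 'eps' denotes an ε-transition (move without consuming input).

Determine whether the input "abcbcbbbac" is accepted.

Start in {s0}.
Read 'a': {s0} → {s3, s4}.
Read 'b': {s3, s4} → {s0, s1, s2, s3, s8}.
Read 'c': {s0, s1, s2, s3, s8} → {s0, s1, s3, s4}.
Read 'b': {s0, s1, s3, s4} → {s0, s1, s2, s3, s5, s8}.
Read 'c': {s0, s1, s2, s3, s5, s8} → {s0, s1, s3, s4, s8}.
Read 'b': {s0, s1, s3, s4, s8} → {s0, s1, s2, s3, s5, s7, s8}.
Read 'b': {s0, s1, s2, s3, s5, s7, s8} → {s0, s1, s2, s3, s5, s7, s8}.
Read 'b': {s0, s1, s2, s3, s5, s7, s8} → {s0, s1, s2, s3, s5, s7, s8}.
Read 'a': {s0, s1, s2, s3, s5, s7, s8} → {s0, s1, s2, s3, s4, s5, s6, s7}.
Read 'c': {s0, s1, s2, s3, s4, s5, s6, s7} → {s0, s1, s3, s4, s5, s8}.
The final set {s0, s1, s3, s4, s5, s8} contains the accepting state s1.

Yes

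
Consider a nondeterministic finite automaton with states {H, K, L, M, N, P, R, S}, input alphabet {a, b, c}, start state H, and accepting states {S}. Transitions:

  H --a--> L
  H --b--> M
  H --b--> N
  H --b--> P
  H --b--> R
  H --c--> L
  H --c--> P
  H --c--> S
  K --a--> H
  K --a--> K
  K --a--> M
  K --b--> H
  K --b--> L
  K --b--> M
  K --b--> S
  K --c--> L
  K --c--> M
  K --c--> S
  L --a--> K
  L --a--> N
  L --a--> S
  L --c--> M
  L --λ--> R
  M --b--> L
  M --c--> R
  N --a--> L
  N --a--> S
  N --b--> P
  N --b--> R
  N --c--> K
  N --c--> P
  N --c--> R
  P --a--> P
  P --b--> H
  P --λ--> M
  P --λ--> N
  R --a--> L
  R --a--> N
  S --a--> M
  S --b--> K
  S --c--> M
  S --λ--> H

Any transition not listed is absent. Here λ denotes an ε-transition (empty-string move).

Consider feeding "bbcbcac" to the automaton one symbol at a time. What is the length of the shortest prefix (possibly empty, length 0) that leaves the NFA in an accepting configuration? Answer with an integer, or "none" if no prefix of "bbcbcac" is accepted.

Start in {H}.
Read 'b': {H} → {M, N, P, R}.
Read 'b': {M, N, P, R} → {H, L, M, N, P, R}.
Read 'c': {H, L, M, N, P, R} → {H, K, L, M, N, P, R, S}.
None of the earlier sets intersect F, but {H, K, L, M, N, P, R, S} does.

3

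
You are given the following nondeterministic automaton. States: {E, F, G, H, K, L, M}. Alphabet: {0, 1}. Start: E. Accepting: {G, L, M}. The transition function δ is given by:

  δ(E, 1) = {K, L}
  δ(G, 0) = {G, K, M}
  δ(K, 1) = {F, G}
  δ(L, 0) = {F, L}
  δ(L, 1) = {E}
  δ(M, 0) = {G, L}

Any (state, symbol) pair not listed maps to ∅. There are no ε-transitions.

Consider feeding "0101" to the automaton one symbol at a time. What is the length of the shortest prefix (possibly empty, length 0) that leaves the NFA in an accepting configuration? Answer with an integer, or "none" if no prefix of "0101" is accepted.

none

Start in {E}.
Read '0': {E} → ∅.
The set is empty and remains empty for the remaining 3 symbols.
No reachable set along the way intersects F.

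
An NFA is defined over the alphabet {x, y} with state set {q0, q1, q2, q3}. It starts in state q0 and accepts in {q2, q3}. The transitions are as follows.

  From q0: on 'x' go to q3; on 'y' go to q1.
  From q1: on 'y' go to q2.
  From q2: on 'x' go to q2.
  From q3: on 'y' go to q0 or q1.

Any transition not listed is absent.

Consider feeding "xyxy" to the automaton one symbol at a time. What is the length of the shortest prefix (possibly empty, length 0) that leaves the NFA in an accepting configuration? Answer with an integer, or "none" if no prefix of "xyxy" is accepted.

1

Start in {q0}.
Read 'x': q0→{q3}; now {q3}.
None of the earlier sets intersect F, but {q3} does.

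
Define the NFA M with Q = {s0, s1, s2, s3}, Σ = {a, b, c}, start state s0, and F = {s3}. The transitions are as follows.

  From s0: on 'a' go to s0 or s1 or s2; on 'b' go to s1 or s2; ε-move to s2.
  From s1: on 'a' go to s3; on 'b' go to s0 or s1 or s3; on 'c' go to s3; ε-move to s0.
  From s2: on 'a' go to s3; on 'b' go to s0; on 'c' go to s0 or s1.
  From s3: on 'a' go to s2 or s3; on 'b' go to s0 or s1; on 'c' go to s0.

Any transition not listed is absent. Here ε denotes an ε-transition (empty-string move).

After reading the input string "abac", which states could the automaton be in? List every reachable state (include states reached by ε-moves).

Start: ε-closure({s0}) = {s0, s2}.
Read 'a': {s0, s2} → {s0, s1, s2, s3}.
Read 'b': {s0, s1, s2, s3} → {s0, s1, s2, s3}.
Read 'a': {s0, s1, s2, s3} → {s0, s1, s2, s3}.
Read 'c': {s0, s1, s2, s3} → {s0, s1, s2, s3}.

{s0, s1, s2, s3}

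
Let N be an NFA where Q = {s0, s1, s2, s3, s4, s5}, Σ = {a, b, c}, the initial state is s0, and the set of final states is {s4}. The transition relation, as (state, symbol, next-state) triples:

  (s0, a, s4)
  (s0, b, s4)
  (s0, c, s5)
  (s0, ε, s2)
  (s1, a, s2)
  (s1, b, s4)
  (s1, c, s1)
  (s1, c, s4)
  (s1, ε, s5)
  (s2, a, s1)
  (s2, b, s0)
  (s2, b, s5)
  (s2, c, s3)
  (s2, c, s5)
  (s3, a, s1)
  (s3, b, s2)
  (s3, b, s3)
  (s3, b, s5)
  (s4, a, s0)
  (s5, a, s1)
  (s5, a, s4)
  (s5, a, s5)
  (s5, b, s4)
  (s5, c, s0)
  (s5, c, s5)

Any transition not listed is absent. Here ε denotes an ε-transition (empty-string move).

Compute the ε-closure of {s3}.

Begin with {s3}.
No ε-moves leave this set, so the closure equals the set itself.

{s3}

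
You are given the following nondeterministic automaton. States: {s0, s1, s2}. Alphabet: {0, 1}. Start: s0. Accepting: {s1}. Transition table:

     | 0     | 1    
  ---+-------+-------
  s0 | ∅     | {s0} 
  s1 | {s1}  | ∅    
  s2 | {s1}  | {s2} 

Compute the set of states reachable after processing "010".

∅

Start in {s0}.
Read '0': {s0} → ∅.
The set is empty and remains empty for the remaining 2 symbols.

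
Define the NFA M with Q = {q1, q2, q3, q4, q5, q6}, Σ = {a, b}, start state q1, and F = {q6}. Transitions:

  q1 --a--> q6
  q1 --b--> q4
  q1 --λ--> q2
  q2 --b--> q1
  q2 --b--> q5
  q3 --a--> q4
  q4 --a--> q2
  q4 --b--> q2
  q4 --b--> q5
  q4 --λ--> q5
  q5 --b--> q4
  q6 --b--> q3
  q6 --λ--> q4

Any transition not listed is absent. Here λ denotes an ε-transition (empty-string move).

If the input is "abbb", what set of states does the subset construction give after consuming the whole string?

Start: ε-closure({q1}) = {q1, q2}.
Read 'a': {q1, q2} → {q4, q5, q6}.
Read 'b': {q4, q5, q6} → {q2, q3, q4, q5}.
Read 'b': {q2, q3, q4, q5} → {q1, q2, q4, q5}.
Read 'b': {q1, q2, q4, q5} → {q1, q2, q4, q5}.

{q1, q2, q4, q5}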